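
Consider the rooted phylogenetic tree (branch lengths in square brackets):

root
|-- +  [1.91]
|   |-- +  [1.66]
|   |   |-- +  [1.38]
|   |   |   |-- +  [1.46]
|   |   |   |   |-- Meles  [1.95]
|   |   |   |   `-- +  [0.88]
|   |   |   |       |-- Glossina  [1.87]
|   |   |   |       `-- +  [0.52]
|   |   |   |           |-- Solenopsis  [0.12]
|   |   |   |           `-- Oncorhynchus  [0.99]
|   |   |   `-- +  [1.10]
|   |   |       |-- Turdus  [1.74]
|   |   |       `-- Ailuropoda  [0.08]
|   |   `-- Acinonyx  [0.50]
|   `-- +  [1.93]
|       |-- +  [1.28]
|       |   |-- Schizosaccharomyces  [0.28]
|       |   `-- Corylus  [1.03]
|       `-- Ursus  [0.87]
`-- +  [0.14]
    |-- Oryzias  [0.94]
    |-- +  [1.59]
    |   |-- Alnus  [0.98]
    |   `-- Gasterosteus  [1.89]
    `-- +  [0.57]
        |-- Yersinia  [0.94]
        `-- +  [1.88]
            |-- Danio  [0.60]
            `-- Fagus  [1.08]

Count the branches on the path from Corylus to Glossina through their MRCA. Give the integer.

The MRCA of Corylus and Glossina is the node subtending ((((Meles,(Glossina,(Solenopsis,Oncorhynchus))),(Turdus,Ailuropoda)),Acinonyx),((Schizosaccharomyces,Corylus),Ursus)).
From Corylus up to that node: 3 branches. From Glossina up to the same node: 5 branches. Total: 3 + 5 = 8.

8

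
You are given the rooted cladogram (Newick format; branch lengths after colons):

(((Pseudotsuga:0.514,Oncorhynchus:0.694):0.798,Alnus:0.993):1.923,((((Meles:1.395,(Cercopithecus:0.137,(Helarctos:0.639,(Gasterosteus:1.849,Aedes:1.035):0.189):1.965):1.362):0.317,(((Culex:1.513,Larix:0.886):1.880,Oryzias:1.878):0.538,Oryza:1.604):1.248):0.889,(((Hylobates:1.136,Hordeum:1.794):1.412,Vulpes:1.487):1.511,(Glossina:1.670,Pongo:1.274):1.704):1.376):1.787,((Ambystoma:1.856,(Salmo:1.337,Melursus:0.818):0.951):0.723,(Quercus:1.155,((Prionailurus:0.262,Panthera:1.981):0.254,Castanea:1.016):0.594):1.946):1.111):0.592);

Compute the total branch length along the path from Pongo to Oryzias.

8.907

The path runs Pongo → … → MRCA → … → Oryzias; the MRCA is the node subtending (((Meles,(Cercopithecus,(Helarctos,(Gasterosteus,Aedes)))),(((Culex,Larix),Oryzias),Oryza)),(((Hylobates,Hordeum),Vulpes),(Glossina,Pongo))).
Branch lengths along that path: 1.274 + 1.704 + 1.376 + 0.889 + 1.248 + 0.538 + 1.878 = 8.907.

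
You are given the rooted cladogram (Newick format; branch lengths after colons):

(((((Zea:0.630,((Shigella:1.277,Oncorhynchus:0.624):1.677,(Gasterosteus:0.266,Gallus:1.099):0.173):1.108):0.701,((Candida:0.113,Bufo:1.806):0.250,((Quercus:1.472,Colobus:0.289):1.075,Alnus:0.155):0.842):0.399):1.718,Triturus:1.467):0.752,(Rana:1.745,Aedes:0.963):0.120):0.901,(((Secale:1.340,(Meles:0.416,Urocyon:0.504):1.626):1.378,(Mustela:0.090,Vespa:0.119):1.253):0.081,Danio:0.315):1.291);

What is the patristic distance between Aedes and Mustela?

4.699

The path runs Aedes → … → MRCA → … → Mustela; the MRCA is the root of the tree.
Branch lengths along that path: 0.963 + 0.120 + 0.901 + 1.291 + 0.081 + 1.253 + 0.090 = 4.699.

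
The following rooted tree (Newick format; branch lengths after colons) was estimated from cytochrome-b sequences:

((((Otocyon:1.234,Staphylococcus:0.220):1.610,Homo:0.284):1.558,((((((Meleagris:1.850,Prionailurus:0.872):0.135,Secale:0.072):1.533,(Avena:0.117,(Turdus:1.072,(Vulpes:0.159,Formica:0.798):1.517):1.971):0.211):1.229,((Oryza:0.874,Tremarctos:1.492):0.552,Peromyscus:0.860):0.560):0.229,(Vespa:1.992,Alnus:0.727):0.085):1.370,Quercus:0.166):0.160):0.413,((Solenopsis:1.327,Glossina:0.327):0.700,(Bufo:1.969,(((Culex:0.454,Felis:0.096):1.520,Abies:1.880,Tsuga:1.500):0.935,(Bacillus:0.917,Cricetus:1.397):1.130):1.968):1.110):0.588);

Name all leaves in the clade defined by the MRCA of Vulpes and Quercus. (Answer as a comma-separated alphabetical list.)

Tracing Vulpes: it sits inside (Vulpes,Formica).
Tracing Quercus: it sits inside ((((((Meleagris,Prionailurus),Secale),(Avena,(Turdus,(Vulpes,Formica)))),((Oryza,Tremarctos),Peromyscus)),(Vespa,Alnus)),Quercus).
The smallest clade enclosing both is ((((((Meleagris,Prionailurus),Secale),(Avena,(Turdus,(Vulpes,Formica)))),((Oryza,Tremarctos),Peromyscus)),(Vespa,Alnus)),Quercus); the answer is its 13 terminal taxa in alphabetical order.

Alnus, Avena, Formica, Meleagris, Oryza, Peromyscus, Prionailurus, Quercus, Secale, Tremarctos, Turdus, Vespa, Vulpes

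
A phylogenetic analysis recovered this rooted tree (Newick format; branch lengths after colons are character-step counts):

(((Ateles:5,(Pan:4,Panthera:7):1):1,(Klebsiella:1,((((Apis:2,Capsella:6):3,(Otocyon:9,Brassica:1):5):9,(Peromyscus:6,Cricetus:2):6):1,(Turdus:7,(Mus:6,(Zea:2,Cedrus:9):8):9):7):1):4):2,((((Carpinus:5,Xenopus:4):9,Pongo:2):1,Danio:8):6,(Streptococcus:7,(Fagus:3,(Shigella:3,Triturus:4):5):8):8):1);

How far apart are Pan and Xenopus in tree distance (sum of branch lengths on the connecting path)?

The path runs Pan → … → MRCA → … → Xenopus; the MRCA is the root of the tree.
Branch lengths along that path: 4 + 1 + 1 + 2 + 1 + 6 + 1 + 9 + 4 = 29.

29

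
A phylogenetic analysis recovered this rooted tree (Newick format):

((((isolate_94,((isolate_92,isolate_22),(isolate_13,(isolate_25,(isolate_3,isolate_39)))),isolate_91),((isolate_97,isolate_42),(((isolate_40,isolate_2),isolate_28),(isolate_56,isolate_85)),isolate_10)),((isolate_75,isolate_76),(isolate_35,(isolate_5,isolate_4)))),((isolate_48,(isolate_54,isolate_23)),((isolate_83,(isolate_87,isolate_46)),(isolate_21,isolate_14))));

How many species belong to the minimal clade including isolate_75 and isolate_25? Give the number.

The MRCA of isolate_75 and isolate_25 is the node subtending (((isolate_94,((isolate_92,isolate_22),(isolate_13,(isolate_25,(isolate_3,isolate_39)))),isolate_91),((isolate_97,isolate_42),(((isolate_40,isolate_2),isolate_28),(isolate_56,isolate_85)),isolate_10)),((isolate_75,isolate_76),(isolate_35,(isolate_5,isolate_4)))).
That clade contains 21 terminal taxa: isolate_10, isolate_13, isolate_2, isolate_22, isolate_25, isolate_28, isolate_3, isolate_35, isolate_39, isolate_4, isolate_40, isolate_42, isolate_5, isolate_56, isolate_75, isolate_76, isolate_85, isolate_91, isolate_92, isolate_94, isolate_97.

21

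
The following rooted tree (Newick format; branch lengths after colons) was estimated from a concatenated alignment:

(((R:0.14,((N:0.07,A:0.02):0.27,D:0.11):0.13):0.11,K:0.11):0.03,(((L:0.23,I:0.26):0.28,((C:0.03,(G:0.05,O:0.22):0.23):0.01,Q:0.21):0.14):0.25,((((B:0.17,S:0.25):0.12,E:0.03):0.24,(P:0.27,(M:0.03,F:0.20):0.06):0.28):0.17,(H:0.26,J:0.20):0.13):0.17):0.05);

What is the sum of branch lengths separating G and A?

The path runs G → … → MRCA → … → A; the MRCA is the root of the tree.
Branch lengths along that path: 0.05 + 0.23 + 0.01 + 0.14 + 0.25 + 0.05 + 0.03 + 0.11 + 0.13 + 0.27 + 0.02 = 1.29.

1.29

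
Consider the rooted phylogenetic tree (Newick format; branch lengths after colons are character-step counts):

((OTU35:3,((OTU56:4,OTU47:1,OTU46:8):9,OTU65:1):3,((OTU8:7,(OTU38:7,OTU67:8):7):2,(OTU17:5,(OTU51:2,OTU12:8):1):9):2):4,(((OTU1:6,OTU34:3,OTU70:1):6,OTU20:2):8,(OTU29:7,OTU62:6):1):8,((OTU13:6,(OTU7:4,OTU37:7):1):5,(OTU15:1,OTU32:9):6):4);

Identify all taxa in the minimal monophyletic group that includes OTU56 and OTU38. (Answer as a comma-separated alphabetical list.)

Tracing OTU56: it sits inside (OTU56,OTU47,OTU46).
Tracing OTU38: it sits inside (OTU38,OTU67).
The smallest clade enclosing both is (OTU35,((OTU56,OTU47,OTU46),OTU65),((OTU8,(OTU38,OTU67)),(OTU17,(OTU51,OTU12)))); the answer is its 11 terminal taxa in alphabetical order.

OTU12, OTU17, OTU35, OTU38, OTU46, OTU47, OTU51, OTU56, OTU65, OTU67, OTU8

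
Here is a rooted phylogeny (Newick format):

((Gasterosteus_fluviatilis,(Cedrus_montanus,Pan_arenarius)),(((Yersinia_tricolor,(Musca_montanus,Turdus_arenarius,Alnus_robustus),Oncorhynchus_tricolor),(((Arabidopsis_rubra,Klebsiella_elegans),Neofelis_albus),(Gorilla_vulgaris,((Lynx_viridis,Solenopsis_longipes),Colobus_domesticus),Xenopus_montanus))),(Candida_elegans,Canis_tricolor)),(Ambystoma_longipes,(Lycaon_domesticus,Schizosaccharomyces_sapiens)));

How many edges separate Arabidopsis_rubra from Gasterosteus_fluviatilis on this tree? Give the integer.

8

The MRCA of Arabidopsis_rubra and Gasterosteus_fluviatilis is the root of the tree.
From Arabidopsis_rubra up to that node: 6 branches. From Gasterosteus_fluviatilis up to the same node: 2 branches. Total: 6 + 2 = 8.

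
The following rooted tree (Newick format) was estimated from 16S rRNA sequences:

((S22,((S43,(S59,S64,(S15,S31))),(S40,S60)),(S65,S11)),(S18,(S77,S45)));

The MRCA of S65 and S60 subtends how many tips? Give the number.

The MRCA of S65 and S60 is the node subtending (S22,((S43,(S59,S64,(S15,S31))),(S40,S60)),(S65,S11)).
That clade contains 10 terminal taxa: S11, S15, S22, S31, S40, S43, S59, S60, S64, S65.

10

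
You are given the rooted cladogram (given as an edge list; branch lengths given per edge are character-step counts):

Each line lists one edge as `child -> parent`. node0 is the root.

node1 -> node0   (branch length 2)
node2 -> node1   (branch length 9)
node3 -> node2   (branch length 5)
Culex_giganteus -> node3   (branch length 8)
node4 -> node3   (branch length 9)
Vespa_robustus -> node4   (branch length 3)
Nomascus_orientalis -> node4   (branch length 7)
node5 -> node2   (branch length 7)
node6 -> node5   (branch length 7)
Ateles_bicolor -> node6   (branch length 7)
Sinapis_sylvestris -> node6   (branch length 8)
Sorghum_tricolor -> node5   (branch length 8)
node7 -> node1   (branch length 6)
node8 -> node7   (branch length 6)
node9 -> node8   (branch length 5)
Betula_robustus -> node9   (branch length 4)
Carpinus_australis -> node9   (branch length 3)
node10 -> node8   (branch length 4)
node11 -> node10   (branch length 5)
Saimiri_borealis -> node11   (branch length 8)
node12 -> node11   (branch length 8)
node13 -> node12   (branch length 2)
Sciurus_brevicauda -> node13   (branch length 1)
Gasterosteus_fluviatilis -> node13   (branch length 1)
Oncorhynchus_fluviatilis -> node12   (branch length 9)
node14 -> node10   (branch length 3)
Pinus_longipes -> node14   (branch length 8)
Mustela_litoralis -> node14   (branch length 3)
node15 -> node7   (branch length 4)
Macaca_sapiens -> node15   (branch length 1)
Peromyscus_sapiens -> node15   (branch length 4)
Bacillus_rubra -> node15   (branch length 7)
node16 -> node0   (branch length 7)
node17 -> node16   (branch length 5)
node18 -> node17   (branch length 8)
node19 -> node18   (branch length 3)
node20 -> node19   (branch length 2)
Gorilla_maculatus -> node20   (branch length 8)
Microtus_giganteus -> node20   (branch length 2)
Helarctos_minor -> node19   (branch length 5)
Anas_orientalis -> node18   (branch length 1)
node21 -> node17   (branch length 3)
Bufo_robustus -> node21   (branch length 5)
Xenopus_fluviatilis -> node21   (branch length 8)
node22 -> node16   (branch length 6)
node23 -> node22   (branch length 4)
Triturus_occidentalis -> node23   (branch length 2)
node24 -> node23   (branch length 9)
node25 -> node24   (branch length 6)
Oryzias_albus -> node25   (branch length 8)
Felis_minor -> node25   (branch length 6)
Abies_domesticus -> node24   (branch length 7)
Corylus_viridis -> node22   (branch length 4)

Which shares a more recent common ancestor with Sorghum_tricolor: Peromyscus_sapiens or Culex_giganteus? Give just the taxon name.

Culex_giganteus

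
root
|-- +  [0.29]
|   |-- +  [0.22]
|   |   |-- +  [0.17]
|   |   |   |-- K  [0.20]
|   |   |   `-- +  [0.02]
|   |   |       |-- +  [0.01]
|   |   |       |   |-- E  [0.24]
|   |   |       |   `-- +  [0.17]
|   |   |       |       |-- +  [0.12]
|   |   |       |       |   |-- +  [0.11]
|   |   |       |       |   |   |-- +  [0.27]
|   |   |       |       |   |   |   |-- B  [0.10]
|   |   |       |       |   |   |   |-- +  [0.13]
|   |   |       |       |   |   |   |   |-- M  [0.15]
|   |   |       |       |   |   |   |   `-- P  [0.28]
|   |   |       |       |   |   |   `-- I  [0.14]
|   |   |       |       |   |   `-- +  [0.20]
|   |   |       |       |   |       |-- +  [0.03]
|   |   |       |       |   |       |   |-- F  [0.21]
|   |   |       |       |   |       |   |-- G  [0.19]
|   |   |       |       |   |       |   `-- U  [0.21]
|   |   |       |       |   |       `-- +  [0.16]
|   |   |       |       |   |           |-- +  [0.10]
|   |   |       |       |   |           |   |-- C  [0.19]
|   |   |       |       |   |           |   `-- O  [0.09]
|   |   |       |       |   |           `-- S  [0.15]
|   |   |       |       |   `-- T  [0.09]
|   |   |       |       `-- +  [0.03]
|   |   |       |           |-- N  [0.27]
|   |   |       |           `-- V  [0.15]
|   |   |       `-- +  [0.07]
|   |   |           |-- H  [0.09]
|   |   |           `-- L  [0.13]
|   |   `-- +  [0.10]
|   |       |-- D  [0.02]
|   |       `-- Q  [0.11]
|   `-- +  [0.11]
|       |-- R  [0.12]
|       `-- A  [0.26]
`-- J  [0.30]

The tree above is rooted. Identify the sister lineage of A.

A attaches to the tree at the node subtending (R,A).
The other lineage descending from that same node — the sister group — is the single tip R.

R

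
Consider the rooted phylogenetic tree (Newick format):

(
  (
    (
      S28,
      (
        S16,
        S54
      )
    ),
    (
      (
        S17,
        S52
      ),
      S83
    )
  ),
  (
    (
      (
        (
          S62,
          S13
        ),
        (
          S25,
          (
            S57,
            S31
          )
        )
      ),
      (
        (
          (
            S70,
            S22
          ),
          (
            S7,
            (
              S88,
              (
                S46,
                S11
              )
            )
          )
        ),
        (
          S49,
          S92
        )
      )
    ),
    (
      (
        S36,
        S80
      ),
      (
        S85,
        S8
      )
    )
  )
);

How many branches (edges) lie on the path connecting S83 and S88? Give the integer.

10

The MRCA of S83 and S88 is the root of the tree.
From S83 up to that node: 3 branches. From S88 up to the same node: 7 branches. Total: 3 + 7 = 10.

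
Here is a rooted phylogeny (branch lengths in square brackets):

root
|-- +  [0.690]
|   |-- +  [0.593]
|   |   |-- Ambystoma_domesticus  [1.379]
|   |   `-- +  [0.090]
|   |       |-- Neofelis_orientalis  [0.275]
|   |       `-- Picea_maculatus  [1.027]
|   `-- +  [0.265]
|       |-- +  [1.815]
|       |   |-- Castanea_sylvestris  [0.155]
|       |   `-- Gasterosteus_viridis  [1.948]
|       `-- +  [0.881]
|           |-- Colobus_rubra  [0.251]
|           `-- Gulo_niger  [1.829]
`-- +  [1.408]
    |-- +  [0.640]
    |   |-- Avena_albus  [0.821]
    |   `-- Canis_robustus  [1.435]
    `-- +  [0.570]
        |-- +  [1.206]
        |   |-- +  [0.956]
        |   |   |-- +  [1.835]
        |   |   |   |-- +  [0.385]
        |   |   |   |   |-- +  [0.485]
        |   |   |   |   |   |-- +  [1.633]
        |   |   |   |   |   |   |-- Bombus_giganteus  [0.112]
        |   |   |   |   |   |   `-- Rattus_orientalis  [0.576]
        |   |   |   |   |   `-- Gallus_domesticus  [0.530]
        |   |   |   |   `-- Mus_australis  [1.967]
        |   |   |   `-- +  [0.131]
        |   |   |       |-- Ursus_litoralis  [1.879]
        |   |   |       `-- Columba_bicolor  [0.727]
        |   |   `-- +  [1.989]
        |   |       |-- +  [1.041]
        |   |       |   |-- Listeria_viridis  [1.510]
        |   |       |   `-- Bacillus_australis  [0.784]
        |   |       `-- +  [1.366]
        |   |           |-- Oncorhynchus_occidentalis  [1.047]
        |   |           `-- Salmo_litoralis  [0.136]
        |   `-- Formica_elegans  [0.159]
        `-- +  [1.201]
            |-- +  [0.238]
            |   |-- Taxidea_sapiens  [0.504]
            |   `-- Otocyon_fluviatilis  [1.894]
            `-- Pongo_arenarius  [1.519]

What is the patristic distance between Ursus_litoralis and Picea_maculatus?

10.385

The path runs Ursus_litoralis → … → MRCA → … → Picea_maculatus; the MRCA is the root of the tree.
Branch lengths along that path: 1.879 + 0.131 + 1.835 + 0.956 + 1.206 + 0.570 + 1.408 + 0.690 + 0.593 + 0.090 + 1.027 = 10.385.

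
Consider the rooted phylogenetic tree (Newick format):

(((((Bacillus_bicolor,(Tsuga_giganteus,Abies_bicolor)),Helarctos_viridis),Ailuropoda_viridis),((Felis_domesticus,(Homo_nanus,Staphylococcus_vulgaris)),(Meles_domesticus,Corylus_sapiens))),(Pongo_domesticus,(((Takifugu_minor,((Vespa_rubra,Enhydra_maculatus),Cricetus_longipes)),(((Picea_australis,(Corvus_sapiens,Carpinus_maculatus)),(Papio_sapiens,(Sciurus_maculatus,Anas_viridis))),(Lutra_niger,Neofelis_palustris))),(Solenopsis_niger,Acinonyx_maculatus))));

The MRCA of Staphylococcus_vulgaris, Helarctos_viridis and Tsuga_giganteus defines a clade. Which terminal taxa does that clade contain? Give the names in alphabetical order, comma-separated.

Tracing Staphylococcus_vulgaris: it sits inside (Homo_nanus,Staphylococcus_vulgaris).
Tracing Helarctos_viridis: it sits inside ((Bacillus_bicolor,(Tsuga_giganteus,Abies_bicolor)),Helarctos_viridis).
Tracing Tsuga_giganteus: it sits inside (Tsuga_giganteus,Abies_bicolor).
The smallest clade enclosing all 3 is ((((Bacillus_bicolor,(Tsuga_giganteus,Abies_bicolor)),Helarctos_viridis),Ailuropoda_viridis),((Felis_domesticus,(Homo_nanus,Staphylococcus_vulgaris)),(Meles_domesticus,Corylus_sapiens))); the answer is its 10 terminal taxa in alphabetical order.

Abies_bicolor, Ailuropoda_viridis, Bacillus_bicolor, Corylus_sapiens, Felis_domesticus, Helarctos_viridis, Homo_nanus, Meles_domesticus, Staphylococcus_vulgaris, Tsuga_giganteus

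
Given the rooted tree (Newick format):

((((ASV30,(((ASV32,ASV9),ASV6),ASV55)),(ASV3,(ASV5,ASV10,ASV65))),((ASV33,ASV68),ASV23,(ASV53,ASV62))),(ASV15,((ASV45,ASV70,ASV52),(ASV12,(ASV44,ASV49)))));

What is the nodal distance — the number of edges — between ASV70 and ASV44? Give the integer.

The MRCA of ASV70 and ASV44 is the node subtending ((ASV45,ASV70,ASV52),(ASV12,(ASV44,ASV49))).
From ASV70 up to that node: 2 branches. From ASV44 up to the same node: 3 branches. Total: 2 + 3 = 5.

5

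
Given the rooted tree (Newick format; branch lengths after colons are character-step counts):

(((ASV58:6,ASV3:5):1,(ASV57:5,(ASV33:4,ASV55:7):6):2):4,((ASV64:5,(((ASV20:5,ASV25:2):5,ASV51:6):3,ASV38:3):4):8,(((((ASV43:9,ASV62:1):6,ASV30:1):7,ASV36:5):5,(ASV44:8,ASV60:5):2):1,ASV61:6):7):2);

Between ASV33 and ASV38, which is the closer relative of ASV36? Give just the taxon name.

The MRCA of ASV36 and ASV38 subtends ((ASV64,(((ASV20,ASV25),ASV51),ASV38)),(((((ASV43,ASV62),ASV30),ASV36),(ASV44,ASV60)),ASV61)) (12 taxa).
The MRCA of ASV36 and ASV33 is the root, subtending the entire tree (17 taxa).
The first is nested inside the second, so ASV36 shares a more recent common ancestor with ASV38.

ASV38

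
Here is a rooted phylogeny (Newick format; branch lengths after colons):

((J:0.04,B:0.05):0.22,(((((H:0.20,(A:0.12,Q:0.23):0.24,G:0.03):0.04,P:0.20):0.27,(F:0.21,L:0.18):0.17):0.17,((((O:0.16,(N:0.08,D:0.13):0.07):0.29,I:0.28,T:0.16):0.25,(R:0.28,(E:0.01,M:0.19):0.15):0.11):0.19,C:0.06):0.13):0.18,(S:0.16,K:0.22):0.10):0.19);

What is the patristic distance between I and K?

The path runs I → … → MRCA → … → K; the MRCA is the node subtending (((((H,(A,Q),G),P),(F,L)),((((O,(N,D)),I,T),(R,(E,M))),C)),(S,K)).
Branch lengths along that path: 0.28 + 0.25 + 0.19 + 0.13 + 0.18 + 0.10 + 0.22 = 1.35.

1.35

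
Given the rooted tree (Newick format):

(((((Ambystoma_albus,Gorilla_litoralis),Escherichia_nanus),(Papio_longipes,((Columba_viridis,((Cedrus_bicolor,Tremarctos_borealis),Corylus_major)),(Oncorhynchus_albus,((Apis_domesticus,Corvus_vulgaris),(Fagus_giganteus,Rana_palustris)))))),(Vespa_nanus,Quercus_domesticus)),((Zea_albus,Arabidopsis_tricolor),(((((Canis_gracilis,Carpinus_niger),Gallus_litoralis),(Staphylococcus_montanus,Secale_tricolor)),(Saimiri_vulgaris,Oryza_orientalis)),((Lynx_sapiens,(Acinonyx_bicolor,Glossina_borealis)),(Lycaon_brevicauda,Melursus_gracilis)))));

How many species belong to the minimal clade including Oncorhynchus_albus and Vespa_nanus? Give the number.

15

The MRCA of Oncorhynchus_albus and Vespa_nanus is the node subtending ((((Ambystoma_albus,Gorilla_litoralis),Escherichia_nanus),(Papio_longipes,((Columba_viridis,((Cedrus_bicolor,Tremarctos_borealis),Corylus_major)),(Oncorhynchus_albus,((Apis_domesticus,Corvus_vulgaris),(Fagus_giganteus,Rana_palustris)))))),(Vespa_nanus,Quercus_domesticus)).
That clade contains 15 terminal taxa: Ambystoma_albus, Apis_domesticus, Cedrus_bicolor, Columba_viridis, Corvus_vulgaris, Corylus_major, Escherichia_nanus, Fagus_giganteus, Gorilla_litoralis, Oncorhynchus_albus, Papio_longipes, Quercus_domesticus, Rana_palustris, Tremarctos_borealis, Vespa_nanus.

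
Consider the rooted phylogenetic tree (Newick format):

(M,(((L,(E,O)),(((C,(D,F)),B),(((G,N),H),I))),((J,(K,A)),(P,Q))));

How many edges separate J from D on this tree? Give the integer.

9

The MRCA of J and D is the node subtending (((L,(E,O)),(((C,(D,F)),B),(((G,N),H),I))),((J,(K,A)),(P,Q))).
From J up to that node: 3 branches. From D up to the same node: 6 branches. Total: 3 + 6 = 9.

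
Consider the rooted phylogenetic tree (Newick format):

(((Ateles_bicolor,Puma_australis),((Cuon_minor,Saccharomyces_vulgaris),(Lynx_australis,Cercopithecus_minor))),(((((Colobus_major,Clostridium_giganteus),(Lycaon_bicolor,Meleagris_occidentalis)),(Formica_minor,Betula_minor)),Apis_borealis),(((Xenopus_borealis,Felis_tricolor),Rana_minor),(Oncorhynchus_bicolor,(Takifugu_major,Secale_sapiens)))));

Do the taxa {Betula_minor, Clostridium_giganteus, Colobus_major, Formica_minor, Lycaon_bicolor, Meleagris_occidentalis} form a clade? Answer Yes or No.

The most recent common ancestor of these taxa subtends (((Colobus_major,Clostridium_giganteus),(Lycaon_bicolor,Meleagris_occidentalis)),(Formica_minor,Betula_minor)).
That clade has exactly 6 tips — every listed taxon and nothing else — so the group is monophyletic.

Yes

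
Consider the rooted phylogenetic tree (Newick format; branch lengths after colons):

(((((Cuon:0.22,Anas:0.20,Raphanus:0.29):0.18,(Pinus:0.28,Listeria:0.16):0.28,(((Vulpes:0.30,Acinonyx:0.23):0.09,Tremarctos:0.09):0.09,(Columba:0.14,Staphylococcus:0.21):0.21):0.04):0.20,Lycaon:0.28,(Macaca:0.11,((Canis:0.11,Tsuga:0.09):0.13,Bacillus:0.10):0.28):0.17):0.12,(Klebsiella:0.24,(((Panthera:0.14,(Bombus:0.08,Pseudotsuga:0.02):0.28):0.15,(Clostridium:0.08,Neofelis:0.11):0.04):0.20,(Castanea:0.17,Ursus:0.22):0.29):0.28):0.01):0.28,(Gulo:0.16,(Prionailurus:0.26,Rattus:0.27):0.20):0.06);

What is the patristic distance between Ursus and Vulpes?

1.64

The path runs Ursus → … → MRCA → … → Vulpes; the MRCA is the node subtending ((((Cuon,Anas,Raphanus),(Pinus,Listeria),(((Vulpes,Acinonyx),Tremarctos),(Columba,Staphylococcus))),Lycaon,(Macaca,((Canis,Tsuga),Bacillus))),(Klebsiella,(((Panthera,(Bombus,Pseudotsuga)),(Clostridium,Neofelis)),(Castanea,Ursus)))).
Branch lengths along that path: 0.22 + 0.29 + 0.28 + 0.01 + 0.12 + 0.20 + 0.04 + 0.09 + 0.09 + 0.30 = 1.64.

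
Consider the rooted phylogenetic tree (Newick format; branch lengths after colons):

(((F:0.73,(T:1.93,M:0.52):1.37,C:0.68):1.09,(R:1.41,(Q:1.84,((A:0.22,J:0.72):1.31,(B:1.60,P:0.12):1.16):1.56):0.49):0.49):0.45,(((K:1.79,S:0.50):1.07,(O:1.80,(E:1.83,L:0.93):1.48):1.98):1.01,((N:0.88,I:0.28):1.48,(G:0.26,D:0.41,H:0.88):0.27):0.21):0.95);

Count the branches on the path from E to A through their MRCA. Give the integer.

The MRCA of E and A is the root of the tree.
From E up to that node: 5 branches. From A up to the same node: 6 branches. Total: 5 + 6 = 11.

11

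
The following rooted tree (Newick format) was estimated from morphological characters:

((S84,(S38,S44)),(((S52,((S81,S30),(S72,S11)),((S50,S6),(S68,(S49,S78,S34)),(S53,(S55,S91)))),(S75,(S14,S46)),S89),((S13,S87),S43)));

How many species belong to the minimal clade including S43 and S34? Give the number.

21

The MRCA of S43 and S34 is the node subtending (((S52,((S81,S30),(S72,S11)),((S50,S6),(S68,(S49,S78,S34)),(S53,(S55,S91)))),(S75,(S14,S46)),S89),((S13,S87),S43)).
That clade contains 21 terminal taxa: S11, S13, S14, S30, S34, S43, S46, S49, S50, S52, S53, S55, S6, S68, S72, S75, S78, S81, S87, S89, S91.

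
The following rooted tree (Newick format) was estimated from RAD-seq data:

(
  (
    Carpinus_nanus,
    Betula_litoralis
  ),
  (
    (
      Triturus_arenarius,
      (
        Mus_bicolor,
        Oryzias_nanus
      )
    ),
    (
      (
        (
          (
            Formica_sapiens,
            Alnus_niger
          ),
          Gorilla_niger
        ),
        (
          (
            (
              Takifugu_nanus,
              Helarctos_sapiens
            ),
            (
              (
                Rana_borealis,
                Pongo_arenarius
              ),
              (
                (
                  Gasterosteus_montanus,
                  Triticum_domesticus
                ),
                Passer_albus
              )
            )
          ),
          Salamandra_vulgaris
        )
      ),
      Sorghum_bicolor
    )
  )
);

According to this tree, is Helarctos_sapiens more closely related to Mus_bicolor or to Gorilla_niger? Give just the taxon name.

The MRCA of Helarctos_sapiens and Gorilla_niger subtends (((Formica_sapiens,Alnus_niger),Gorilla_niger),(((Takifugu_nanus,Helarctos_sapiens),((Rana_borealis,Pongo_arenarius),((Gasterosteus_montanus,Triticum_domesticus),Passer_albus))),Salamandra_vulgaris)) (11 taxa).
The MRCA of Helarctos_sapiens and Mus_bicolor subtends ((Triturus_arenarius,(Mus_bicolor,Oryzias_nanus)),((((Formica_sapiens,Alnus_niger),Gorilla_niger),(((Takifugu_nanus,Helarctos_sapiens),((Rana_borealis,Pongo_arenarius),((Gasterosteus_montanus,Triticum_domesticus),Passer_albus))),Salamandra_vulgaris)),Sorghum_bicolor)) (15 taxa).
The first is nested inside the second, so Helarctos_sapiens shares a more recent common ancestor with Gorilla_niger.

Gorilla_niger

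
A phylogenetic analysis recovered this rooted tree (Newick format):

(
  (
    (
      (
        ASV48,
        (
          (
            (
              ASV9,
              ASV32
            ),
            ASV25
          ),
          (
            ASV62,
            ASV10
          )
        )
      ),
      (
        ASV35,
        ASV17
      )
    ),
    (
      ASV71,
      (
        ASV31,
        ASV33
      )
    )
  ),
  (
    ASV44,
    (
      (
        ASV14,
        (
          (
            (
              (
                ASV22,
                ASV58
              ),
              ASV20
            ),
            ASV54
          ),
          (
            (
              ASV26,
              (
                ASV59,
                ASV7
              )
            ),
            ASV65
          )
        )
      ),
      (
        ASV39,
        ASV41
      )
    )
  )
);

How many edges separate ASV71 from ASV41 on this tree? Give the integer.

The MRCA of ASV71 and ASV41 is the root of the tree.
From ASV71 up to that node: 3 branches. From ASV41 up to the same node: 4 branches. Total: 3 + 4 = 7.

7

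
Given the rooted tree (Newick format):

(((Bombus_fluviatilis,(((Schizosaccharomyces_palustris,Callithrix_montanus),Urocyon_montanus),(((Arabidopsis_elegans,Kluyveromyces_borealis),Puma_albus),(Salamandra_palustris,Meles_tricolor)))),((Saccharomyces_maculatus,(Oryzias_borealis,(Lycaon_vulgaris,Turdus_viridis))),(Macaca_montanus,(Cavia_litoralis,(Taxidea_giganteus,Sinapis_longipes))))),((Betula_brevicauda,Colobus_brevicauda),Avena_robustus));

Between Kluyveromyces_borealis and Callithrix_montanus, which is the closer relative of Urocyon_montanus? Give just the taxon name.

Callithrix_montanus

The MRCA of Urocyon_montanus and Callithrix_montanus subtends ((Schizosaccharomyces_palustris,Callithrix_montanus),Urocyon_montanus) (3 taxa).
The MRCA of Urocyon_montanus and Kluyveromyces_borealis subtends (((Schizosaccharomyces_palustris,Callithrix_montanus),Urocyon_montanus),(((Arabidopsis_elegans,Kluyveromyces_borealis),Puma_albus),(Salamandra_palustris,Meles_tricolor))) (8 taxa).
The first is nested inside the second, so Urocyon_montanus shares a more recent common ancestor with Callithrix_montanus.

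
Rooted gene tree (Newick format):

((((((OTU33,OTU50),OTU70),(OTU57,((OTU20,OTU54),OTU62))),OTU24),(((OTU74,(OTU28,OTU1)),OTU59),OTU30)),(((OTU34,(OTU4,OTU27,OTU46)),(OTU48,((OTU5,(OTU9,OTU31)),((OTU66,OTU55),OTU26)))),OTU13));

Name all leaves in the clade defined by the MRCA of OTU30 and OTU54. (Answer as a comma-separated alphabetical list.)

OTU1, OTU20, OTU24, OTU28, OTU30, OTU33, OTU50, OTU54, OTU57, OTU59, OTU62, OTU70, OTU74

Tracing OTU30: it sits inside (((OTU74,(OTU28,OTU1)),OTU59),OTU30).
Tracing OTU54: it sits inside (OTU20,OTU54).
The smallest clade enclosing both is (((((OTU33,OTU50),OTU70),(OTU57,((OTU20,OTU54),OTU62))),OTU24),(((OTU74,(OTU28,OTU1)),OTU59),OTU30)); the answer is its 13 terminal taxa in alphabetical order.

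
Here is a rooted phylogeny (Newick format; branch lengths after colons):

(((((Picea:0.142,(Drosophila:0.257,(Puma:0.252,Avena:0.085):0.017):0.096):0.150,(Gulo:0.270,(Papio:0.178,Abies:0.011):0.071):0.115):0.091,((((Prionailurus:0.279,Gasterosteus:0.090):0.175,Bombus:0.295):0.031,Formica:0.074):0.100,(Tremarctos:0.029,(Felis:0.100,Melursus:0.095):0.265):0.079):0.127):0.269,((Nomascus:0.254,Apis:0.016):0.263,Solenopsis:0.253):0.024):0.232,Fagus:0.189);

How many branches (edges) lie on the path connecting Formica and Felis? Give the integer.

5

The MRCA of Formica and Felis is the node subtending ((((Prionailurus,Gasterosteus),Bombus),Formica),(Tremarctos,(Felis,Melursus))).
From Formica up to that node: 2 branches. From Felis up to the same node: 3 branches. Total: 2 + 3 = 5.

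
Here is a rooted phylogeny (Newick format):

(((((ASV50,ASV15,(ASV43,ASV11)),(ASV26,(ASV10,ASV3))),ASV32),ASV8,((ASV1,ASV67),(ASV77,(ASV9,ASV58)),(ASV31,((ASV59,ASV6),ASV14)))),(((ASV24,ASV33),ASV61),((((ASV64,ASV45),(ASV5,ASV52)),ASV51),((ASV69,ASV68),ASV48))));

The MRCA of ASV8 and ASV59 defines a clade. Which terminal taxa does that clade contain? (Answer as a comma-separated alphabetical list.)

Tracing ASV8: it sits inside ((((ASV50,ASV15,(ASV43,ASV11)),(ASV26,(ASV10,ASV3))),ASV32),ASV8,((ASV1,ASV67),(ASV77,(ASV9,ASV58)),(ASV31,((ASV59,ASV6),ASV14)))).
Tracing ASV59: it sits inside (ASV59,ASV6).
The smallest clade enclosing both is ((((ASV50,ASV15,(ASV43,ASV11)),(ASV26,(ASV10,ASV3))),ASV32),ASV8,((ASV1,ASV67),(ASV77,(ASV9,ASV58)),(ASV31,((ASV59,ASV6),ASV14)))); the answer is its 18 terminal taxa in alphabetical order.

ASV1, ASV10, ASV11, ASV14, ASV15, ASV26, ASV3, ASV31, ASV32, ASV43, ASV50, ASV58, ASV59, ASV6, ASV67, ASV77, ASV8, ASV9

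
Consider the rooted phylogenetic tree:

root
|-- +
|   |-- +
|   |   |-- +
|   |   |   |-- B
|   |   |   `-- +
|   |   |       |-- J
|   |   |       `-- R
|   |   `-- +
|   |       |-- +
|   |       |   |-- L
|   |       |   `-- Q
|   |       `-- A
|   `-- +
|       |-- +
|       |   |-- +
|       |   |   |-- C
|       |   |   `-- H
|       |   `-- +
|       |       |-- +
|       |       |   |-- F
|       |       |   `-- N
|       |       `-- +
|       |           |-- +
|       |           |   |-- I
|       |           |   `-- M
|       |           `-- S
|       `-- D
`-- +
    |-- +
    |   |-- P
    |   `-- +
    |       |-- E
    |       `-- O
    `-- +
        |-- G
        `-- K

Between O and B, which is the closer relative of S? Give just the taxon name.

The MRCA of S and B subtends (((B,(J,R)),((L,Q),A)),(((C,H),((F,N),((I,M),S))),D)) (14 taxa).
The MRCA of S and O is the root, subtending the entire tree (19 taxa).
The first is nested inside the second, so S shares a more recent common ancestor with B.

B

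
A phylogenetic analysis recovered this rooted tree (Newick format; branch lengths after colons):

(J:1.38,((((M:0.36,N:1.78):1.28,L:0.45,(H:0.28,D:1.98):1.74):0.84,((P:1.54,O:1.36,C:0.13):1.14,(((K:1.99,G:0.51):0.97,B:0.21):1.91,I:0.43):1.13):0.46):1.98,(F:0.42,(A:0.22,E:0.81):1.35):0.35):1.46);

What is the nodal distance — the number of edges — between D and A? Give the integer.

7

The MRCA of D and A is the node subtending ((((M,N),L,(H,D)),((P,O,C),(((K,G),B),I))),(F,(A,E))).
From D up to that node: 4 branches. From A up to the same node: 3 branches. Total: 4 + 3 = 7.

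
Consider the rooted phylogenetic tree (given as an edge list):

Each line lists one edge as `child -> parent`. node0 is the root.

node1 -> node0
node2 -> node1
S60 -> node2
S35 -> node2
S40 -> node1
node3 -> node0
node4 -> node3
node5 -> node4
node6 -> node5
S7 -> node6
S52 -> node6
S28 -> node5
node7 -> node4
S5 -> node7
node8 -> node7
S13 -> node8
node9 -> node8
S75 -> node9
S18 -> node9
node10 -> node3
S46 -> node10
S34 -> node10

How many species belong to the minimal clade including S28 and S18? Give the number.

7

The MRCA of S28 and S18 is the node subtending (((S7,S52),S28),(S5,(S13,(S75,S18)))).
That clade contains 7 terminal taxa: S13, S18, S28, S5, S52, S7, S75.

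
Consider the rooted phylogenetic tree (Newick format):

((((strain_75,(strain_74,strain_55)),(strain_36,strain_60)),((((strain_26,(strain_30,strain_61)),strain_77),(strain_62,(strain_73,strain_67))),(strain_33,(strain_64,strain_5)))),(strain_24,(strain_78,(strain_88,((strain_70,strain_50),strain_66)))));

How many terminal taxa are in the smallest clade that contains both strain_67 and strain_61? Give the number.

7

The MRCA of strain_67 and strain_61 is the node subtending (((strain_26,(strain_30,strain_61)),strain_77),(strain_62,(strain_73,strain_67))).
That clade contains 7 terminal taxa: strain_26, strain_30, strain_61, strain_62, strain_67, strain_73, strain_77.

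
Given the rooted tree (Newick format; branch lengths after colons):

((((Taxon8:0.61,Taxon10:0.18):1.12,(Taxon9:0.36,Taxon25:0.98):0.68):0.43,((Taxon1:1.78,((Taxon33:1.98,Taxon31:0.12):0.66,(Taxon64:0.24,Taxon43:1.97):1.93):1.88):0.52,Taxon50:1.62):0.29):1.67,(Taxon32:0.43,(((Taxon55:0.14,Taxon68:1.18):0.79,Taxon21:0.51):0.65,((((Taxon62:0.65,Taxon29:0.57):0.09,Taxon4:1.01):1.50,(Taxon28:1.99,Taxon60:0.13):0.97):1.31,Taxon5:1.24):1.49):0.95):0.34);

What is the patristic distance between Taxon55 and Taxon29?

The path runs Taxon55 → … → MRCA → … → Taxon29; the MRCA is the node subtending (((Taxon55,Taxon68),Taxon21),((((Taxon62,Taxon29),Taxon4),(Taxon28,Taxon60)),Taxon5)).
Branch lengths along that path: 0.14 + 0.79 + 0.65 + 1.49 + 1.31 + 1.50 + 0.09 + 0.57 = 6.54.

6.54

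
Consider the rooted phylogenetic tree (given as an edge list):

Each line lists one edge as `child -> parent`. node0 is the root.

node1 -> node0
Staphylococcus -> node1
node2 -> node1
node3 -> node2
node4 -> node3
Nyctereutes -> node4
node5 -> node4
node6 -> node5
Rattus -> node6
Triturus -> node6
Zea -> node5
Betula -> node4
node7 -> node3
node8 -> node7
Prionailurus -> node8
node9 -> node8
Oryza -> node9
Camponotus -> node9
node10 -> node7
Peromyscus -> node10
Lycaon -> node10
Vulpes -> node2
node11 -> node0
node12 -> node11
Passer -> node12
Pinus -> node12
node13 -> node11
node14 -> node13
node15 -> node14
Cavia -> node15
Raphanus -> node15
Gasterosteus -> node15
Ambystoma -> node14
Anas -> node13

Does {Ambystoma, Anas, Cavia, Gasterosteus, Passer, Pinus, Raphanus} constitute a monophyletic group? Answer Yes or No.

Yes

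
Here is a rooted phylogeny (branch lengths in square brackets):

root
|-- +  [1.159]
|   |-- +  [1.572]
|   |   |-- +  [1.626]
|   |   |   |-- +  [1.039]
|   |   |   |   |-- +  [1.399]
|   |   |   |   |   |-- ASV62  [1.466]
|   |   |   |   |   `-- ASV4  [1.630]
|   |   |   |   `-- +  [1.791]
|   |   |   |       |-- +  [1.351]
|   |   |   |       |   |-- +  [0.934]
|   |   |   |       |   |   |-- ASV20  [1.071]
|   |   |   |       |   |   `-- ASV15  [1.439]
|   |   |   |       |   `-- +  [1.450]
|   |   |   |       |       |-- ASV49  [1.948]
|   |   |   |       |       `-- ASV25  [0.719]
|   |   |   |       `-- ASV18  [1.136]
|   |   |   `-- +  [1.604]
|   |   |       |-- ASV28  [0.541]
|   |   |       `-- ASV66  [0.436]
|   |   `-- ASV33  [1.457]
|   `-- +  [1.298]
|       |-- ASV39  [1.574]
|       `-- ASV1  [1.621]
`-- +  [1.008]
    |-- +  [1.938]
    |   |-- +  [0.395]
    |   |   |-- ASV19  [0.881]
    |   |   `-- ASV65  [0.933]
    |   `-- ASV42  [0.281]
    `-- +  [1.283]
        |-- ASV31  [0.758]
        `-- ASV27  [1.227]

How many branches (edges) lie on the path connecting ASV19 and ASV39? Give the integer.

The MRCA of ASV19 and ASV39 is the root of the tree.
From ASV19 up to that node: 4 branches. From ASV39 up to the same node: 3 branches. Total: 4 + 3 = 7.

7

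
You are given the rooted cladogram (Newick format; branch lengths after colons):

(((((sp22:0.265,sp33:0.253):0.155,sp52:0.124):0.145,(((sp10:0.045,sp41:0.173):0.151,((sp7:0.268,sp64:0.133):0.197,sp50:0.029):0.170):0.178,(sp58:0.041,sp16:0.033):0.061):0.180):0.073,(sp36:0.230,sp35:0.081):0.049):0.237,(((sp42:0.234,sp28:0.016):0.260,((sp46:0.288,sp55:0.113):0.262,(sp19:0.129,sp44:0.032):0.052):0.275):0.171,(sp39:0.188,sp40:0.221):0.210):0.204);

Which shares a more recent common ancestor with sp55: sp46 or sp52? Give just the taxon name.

sp46

The MRCA of sp55 and sp46 subtends (sp46,sp55) (2 taxa).
The MRCA of sp55 and sp52 is the root, subtending the entire tree (20 taxa).
The first is nested inside the second, so sp55 shares a more recent common ancestor with sp46.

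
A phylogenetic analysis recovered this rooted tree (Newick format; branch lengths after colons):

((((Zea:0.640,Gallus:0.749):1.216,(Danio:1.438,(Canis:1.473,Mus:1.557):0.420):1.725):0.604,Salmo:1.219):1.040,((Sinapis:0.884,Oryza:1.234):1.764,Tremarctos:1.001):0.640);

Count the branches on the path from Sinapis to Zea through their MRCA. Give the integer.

7

The MRCA of Sinapis and Zea is the root of the tree.
From Sinapis up to that node: 3 branches. From Zea up to the same node: 4 branches. Total: 3 + 4 = 7.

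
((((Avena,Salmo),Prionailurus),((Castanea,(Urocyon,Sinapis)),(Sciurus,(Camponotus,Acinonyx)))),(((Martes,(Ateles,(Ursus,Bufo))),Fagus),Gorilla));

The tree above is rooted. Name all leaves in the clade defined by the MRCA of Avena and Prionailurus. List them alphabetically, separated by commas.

Avena, Prionailurus, Salmo

Tracing Avena: it sits inside (Avena,Salmo).
Tracing Prionailurus: it sits inside ((Avena,Salmo),Prionailurus).
The smallest clade enclosing both is ((Avena,Salmo),Prionailurus); the answer is its 3 terminal taxa in alphabetical order.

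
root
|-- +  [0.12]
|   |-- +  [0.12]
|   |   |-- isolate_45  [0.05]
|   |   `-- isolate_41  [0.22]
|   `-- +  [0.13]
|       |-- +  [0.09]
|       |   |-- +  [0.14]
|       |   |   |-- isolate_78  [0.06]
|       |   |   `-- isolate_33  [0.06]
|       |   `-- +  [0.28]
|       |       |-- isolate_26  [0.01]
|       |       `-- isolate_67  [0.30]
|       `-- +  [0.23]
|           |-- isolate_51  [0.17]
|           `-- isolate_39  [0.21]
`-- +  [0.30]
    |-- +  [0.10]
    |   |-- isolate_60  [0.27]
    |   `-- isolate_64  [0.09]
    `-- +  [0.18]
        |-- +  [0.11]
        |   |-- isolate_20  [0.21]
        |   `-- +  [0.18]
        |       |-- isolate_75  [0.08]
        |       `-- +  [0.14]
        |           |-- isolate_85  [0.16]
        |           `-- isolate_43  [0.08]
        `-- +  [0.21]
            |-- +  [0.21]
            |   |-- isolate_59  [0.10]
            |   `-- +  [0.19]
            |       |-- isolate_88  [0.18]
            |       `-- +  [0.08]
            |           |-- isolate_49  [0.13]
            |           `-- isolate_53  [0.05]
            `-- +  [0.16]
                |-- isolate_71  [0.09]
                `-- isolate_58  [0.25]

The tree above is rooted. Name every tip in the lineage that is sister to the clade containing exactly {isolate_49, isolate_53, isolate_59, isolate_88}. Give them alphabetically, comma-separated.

The clade containing exactly {isolate_49, isolate_53, isolate_59, isolate_88} attaches to the tree at the node subtending ((isolate_59,(isolate_88,(isolate_49,isolate_53))),(isolate_71,isolate_58)).
The other lineage descending from that same node — the sister group — is (isolate_71,isolate_58); its 2 tips in alphabetical order are the answer.

isolate_58, isolate_71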